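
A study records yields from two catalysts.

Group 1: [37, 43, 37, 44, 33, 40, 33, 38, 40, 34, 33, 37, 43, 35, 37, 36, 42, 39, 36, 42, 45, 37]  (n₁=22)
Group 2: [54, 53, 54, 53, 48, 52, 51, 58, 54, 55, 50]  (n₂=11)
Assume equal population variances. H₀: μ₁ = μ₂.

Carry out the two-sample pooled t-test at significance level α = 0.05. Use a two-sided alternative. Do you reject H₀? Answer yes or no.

x̄₁=38.227, s₁=3.702, n₁=22
x̄₂=52.909, s₂=2.663, n₂=11
s_p² = [21·3.702² + 10·2.663²]/31 = 11.5733
SE = √(s_p²·(1/22+1/11)) = 1.2563
t = (38.227−52.909)/1.2563 = -11.6870
df = 31
p-value (two-sided) = 0.00000
At α=0.05: p < α → reject H₀

reject H₀: yes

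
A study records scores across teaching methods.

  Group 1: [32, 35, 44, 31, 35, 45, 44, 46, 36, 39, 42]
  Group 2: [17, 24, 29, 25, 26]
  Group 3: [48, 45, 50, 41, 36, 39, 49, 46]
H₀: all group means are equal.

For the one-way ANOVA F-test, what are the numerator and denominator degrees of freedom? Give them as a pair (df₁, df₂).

degrees of freedom = [2, 21]

k = 3 groups, N = 24 total
df = (k−1, N−k) = (3−1, 24−3) = (2, 21)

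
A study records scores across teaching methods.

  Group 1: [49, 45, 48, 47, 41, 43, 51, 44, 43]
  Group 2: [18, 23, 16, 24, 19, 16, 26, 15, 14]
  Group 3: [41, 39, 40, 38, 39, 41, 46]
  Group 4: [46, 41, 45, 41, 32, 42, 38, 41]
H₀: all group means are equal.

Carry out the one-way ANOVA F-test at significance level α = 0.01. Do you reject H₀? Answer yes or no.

reject H₀: yes

Group means [45.67, 19.00, 40.57, 40.75], grand mean 36.121
SSB = Σnᵢ(x̄ᵢ−x̄)² = 3768.301; SSW = ΣΣ(x−x̄ᵢ)² = 409.214
MSB = 3768.301/3 = 1256.1003; MSW = 409.214/29 = 14.1108
F = MSB/MSW = 89.0167
df = (3, 29)
p-value (upper-tail) = 0.00000
At α=0.01: p < α → reject H₀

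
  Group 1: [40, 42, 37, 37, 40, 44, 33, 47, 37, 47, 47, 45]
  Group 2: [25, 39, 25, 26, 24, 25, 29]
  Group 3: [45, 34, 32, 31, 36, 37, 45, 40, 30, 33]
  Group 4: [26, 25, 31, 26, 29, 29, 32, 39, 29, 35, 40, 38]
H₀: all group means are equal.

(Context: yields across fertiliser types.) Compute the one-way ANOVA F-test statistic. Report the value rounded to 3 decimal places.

Group means [41.33, 27.57, 36.30, 31.58], grand mean 34.902
SSB = Σnᵢ(x̄ᵢ−x̄)² = 1024.212; SSW = ΣΣ(x−x̄ᵢ)² = 987.398
MSB = 1024.212/3 = 341.4040; MSW = 987.398/37 = 26.6864
F = MSB/MSW = 12.7932
df = (3, 37)

test statistic = 12.793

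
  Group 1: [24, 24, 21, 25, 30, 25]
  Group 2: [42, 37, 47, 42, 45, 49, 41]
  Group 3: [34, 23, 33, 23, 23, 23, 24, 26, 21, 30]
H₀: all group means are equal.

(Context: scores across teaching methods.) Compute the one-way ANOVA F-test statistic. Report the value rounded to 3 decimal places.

Group means [24.83, 43.29, 26.00], grand mean 30.957
SSB = Σnᵢ(x̄ᵢ−x̄)² = 1534.695; SSW = ΣΣ(x−x̄ᵢ)² = 334.262
MSB = 1534.695/2 = 767.3473; MSW = 334.262/20 = 16.7131
F = MSB/MSW = 45.9129
df = (2, 20)

test statistic = 45.913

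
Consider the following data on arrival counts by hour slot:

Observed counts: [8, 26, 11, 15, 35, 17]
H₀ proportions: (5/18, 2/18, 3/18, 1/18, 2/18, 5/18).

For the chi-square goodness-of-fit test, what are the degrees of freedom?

degrees of freedom = 5

df = k − 1 = 6 − 1 = 5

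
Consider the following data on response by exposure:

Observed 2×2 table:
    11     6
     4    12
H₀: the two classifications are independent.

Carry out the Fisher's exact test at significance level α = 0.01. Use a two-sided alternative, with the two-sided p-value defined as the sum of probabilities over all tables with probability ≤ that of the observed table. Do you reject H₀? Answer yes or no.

Margins: r₁=17, r₂=16, c₁=15, c₂=18, n=33
p_obs = C(17,11)·C(16,4)/C(33,15); sum pmf over tables with pmf ≤ p_obs
p-value (two-sided) = 0.03664
At α=0.01: p ≥ α → fail to reject H₀

reject H₀: no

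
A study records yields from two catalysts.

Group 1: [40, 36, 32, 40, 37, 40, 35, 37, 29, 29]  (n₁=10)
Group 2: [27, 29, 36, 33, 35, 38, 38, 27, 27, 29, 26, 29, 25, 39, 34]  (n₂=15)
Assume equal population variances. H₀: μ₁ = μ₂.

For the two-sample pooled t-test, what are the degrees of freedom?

df = n₁ + n₂ − 2 = 10 + 15 − 2 = 23

degrees of freedom = 23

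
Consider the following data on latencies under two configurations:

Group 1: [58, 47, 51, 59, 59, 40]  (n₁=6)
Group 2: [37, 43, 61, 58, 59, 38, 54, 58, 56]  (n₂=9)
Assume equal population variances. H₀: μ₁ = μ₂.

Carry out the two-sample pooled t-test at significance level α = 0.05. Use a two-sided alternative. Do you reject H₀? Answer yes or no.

reject H₀: no

x̄₁=52.333, s₁=7.789, n₁=6
x̄₂=51.556, s₂=9.501, n₂=9
s_p² = [5·7.789² + 8·9.501²]/13 = 78.8889
SE = √(s_p²·(1/6+1/9)) = 4.6812
t = (52.333−51.556)/4.6812 = 0.1661
df = 13
p-value (two-sided) = 0.87060
At α=0.05: p ≥ α → fail to reject H₀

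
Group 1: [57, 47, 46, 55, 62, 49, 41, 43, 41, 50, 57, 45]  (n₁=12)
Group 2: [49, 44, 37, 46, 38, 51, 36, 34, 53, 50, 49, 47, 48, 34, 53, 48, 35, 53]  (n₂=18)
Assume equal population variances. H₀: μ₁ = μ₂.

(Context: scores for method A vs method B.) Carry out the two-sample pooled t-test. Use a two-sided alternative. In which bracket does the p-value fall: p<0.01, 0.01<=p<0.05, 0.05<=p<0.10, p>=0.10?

x̄₁=49.417, s₁=6.908, n₁=12
x̄₂=44.722, s₂=7.044, n₂=18
s_p² = [11·6.908² + 17·7.044²]/28 = 48.8760
SE = √(s_p²·(1/12+1/18)) = 2.6054
t = (49.417−44.722)/2.6054 = 1.8018
df = 28
p-value (two-sided) = 0.08236
→ bracket: 0.05<=p<0.10

p-value bracket: 0.05<=p<0.10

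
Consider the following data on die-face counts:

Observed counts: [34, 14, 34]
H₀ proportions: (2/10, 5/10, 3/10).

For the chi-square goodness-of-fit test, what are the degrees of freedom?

df = k − 1 = 3 − 1 = 2

degrees of freedom = 2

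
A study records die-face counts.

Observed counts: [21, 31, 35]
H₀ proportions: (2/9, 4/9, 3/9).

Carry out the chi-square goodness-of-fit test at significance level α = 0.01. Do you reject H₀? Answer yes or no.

reject H₀: no

n = 87; E_i = n·p_i = [19.33, 38.67, 29.00]
χ² = (21−19.33)²/19.33 + (31−38.67)²/38.67 + (35−29.00)²/29.00 = 2.9052
df = 2
p-value (upper-tail) = 0.23396
At α=0.01: p ≥ α → fail to reject H₀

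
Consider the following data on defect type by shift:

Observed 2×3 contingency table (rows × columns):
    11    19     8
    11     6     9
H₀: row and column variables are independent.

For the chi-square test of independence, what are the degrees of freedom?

degrees of freedom = 2

df = (r−1)(c−1) = (2−1)·(3−1) = 2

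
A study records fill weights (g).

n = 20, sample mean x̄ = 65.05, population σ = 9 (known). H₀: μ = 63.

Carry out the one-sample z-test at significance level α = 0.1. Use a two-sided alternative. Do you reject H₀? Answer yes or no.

SE = σ/√n = 9/√20 = 2.0125
z = (x̄−μ₀)/SE = (65.05−63)/2.0125 = 1.0187
p-value (two-sided) = 0.30837
At α=0.1: p ≥ α → fail to reject H₀

reject H₀: no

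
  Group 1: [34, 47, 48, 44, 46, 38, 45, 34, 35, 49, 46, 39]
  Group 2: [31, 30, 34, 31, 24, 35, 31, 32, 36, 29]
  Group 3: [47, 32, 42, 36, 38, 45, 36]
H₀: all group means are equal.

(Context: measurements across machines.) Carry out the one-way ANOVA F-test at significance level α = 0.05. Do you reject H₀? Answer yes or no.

reject H₀: yes

Group means [42.08, 31.30, 39.43], grand mean 37.724
SSB = Σnᵢ(x̄ᵢ−x̄)² = 661.062; SSW = ΣΣ(x−x̄ᵢ)² = 636.731
MSB = 661.062/2 = 330.5311; MSW = 636.731/26 = 24.4897
F = MSB/MSW = 13.4968
df = (2, 26)
p-value (upper-tail) = 0.00010
At α=0.05: p < α → reject H₀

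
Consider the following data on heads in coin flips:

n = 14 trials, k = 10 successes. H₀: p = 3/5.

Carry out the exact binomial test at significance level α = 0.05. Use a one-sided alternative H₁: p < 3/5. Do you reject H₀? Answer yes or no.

Exact binomial: n=14, k=10, p₀=3/5=0.6000
P(X≤10) from Σ C(n,i)·p₀^i·(1−p₀)^(n−i)
p-value (one-sided, H₁ less) = 0.87569
At α=0.05: p ≥ α → fail to reject H₀

reject H₀: no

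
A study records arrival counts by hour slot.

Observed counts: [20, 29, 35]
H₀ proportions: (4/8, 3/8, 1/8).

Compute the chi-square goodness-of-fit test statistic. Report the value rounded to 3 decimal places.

n = 84; E_i = n·p_i = [42.00, 31.50, 10.50]
χ² = (20−42.00)²/42.00 + (29−31.50)²/31.50 + (35−10.50)²/10.50 = 68.8889
df = 2

test statistic = 68.889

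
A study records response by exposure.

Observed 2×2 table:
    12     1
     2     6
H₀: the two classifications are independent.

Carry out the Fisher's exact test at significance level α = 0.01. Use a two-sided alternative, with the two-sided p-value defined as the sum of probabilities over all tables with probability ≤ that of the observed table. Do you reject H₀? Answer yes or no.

reject H₀: yes

Margins: r₁=13, r₂=8, c₁=14, c₂=7, n=21
p_obs = C(13,12)·C(8,2)/C(21,14); sum pmf over tables with pmf ≤ p_obs
p-value (two-sided) = 0.00320
At α=0.01: p < α → reject H₀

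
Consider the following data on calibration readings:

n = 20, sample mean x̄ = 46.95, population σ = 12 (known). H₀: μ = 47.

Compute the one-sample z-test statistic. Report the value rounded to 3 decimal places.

SE = σ/√n = 12/√20 = 2.6833
z = (x̄−μ₀)/SE = (46.95−47)/2.6833 = -0.0186

test statistic = -0.019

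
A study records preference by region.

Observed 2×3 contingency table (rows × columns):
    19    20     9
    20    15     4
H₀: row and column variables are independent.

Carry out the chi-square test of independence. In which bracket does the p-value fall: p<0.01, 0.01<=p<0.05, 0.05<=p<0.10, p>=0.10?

p-value bracket: p>=0.10

Row totals [48, 39], col totals [39, 35, 13], n=87
χ² = (19−21.52)²/21.52 + (20−19.31)²/19.31 + (9−7.17)²/7.17 + (20−17.48)²/17.48 + (15−15.69)²/15.69 + (4−5.83)²/5.83 = 1.7507
df = 2
p-value (upper-tail) = 0.41672
→ bracket: p>=0.10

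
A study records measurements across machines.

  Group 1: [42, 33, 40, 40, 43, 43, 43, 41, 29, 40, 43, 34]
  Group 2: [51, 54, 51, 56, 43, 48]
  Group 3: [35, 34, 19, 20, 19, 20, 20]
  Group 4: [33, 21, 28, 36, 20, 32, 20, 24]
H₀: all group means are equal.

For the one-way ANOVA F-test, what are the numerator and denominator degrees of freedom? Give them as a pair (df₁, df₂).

degrees of freedom = [3, 29]

k = 4 groups, N = 33 total
df = (k−1, N−k) = (4−1, 33−4) = (3, 29)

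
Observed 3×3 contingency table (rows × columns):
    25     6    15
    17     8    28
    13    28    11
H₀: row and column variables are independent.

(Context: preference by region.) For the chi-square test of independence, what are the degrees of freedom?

degrees of freedom = 4

df = (r−1)(c−1) = (3−1)·(3−1) = 4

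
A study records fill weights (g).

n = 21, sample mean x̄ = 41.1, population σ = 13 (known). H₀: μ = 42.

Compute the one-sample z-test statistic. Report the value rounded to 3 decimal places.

test statistic = -0.317

SE = σ/√n = 13/√21 = 2.8368
z = (x̄−μ₀)/SE = (41.1−42)/2.8368 = -0.3173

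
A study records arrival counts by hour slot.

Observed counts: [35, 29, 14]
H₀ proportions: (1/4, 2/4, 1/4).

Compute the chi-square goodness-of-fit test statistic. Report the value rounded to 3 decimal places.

test statistic = 16.436

n = 78; E_i = n·p_i = [19.50, 39.00, 19.50]
χ² = (35−19.50)²/19.50 + (29−39.00)²/39.00 + (14−19.50)²/19.50 = 16.4359
df = 2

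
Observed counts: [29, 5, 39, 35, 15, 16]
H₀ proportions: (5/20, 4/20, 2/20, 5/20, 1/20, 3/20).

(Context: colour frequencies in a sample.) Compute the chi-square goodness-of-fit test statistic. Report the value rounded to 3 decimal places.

test statistic = 75.429

n = 139; E_i = n·p_i = [34.75, 27.80, 13.90, 34.75, 6.95, 20.85]
χ² = (29−34.75)²/34.75 + (5−27.80)²/27.80 + (39−13.90)²/13.90 + (35−34.75)²/34.75 + (15−6.95)²/6.95 + (16−20.85)²/20.85 = 75.4293
df = 5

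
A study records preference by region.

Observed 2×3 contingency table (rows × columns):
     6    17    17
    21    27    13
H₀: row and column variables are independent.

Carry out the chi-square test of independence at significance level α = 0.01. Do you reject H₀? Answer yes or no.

reject H₀: no

Row totals [40, 61], col totals [27, 44, 30], n=101
χ² = (6−10.69)²/10.69 + (17−17.43)²/17.43 + (17−11.88)²/11.88 + (21−16.31)²/16.31 + (27−26.57)²/26.57 + (13−18.12)²/18.12 = 7.0791
df = 2
p-value (upper-tail) = 0.02903
At α=0.01: p ≥ α → fail to reject H₀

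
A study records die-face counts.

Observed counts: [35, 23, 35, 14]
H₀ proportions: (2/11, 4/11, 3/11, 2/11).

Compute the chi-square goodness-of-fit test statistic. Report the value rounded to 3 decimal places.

test statistic = 21.616

n = 107; E_i = n·p_i = [19.45, 38.91, 29.18, 19.45]
χ² = (35−19.45)²/19.45 + (23−38.91)²/38.91 + (35−29.18)²/29.18 + (14−19.45)²/19.45 = 21.6160
df = 3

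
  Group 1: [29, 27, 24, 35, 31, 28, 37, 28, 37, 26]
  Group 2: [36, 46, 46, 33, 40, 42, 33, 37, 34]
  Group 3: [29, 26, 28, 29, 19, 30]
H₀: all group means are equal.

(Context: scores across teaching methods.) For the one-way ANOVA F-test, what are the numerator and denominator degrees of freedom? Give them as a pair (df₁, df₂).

degrees of freedom = [2, 22]

k = 3 groups, N = 25 total
df = (k−1, N−k) = (3−1, 25−3) = (2, 22)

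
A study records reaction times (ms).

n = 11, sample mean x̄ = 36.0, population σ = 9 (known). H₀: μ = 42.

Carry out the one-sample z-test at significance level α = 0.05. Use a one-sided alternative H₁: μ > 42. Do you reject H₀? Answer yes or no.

SE = σ/√n = 9/√11 = 2.7136
z = (x̄−μ₀)/SE = (36.0−42)/2.7136 = -2.2111
p-value (one-sided, H₁ greater) = 0.98648
At α=0.05: p ≥ α → fail to reject H₀

reject H₀: no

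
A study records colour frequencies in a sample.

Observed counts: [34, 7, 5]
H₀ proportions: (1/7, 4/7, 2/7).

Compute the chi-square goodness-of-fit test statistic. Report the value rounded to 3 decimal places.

n = 46; E_i = n·p_i = [6.57, 26.29, 13.14]
χ² = (34−6.57)²/6.57 + (7−26.29)²/26.29 + (5−13.14)²/13.14 = 133.6793
df = 2

test statistic = 133.679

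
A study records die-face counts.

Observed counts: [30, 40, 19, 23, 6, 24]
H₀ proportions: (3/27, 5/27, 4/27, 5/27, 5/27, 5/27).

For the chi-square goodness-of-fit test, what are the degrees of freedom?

df = k − 1 = 6 − 1 = 5

degrees of freedom = 5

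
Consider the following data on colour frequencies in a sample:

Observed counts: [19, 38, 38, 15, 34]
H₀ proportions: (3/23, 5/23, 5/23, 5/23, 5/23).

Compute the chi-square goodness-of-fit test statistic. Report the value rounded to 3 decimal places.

test statistic = 11.591

n = 144; E_i = n·p_i = [18.78, 31.30, 31.30, 31.30, 31.30]
χ² = (19−18.78)²/18.78 + (38−31.30)²/31.30 + (38−31.30)²/31.30 + (15−31.30)²/31.30 + (34−31.30)²/31.30 = 11.5907
df = 4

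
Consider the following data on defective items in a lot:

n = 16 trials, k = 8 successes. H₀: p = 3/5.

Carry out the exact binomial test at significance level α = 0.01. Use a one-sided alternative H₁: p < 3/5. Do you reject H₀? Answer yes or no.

reject H₀: no

Exact binomial: n=16, k=8, p₀=3/5=0.6000
P(X≤8) from Σ C(n,i)·p₀^i·(1−p₀)^(n−i)
p-value (one-sided, H₁ less) = 0.28394
At α=0.01: p ≥ α → fail to reject H₀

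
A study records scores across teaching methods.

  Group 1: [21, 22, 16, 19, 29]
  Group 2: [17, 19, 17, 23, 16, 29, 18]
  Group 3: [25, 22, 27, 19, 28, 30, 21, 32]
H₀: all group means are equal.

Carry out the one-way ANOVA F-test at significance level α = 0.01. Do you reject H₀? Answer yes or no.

Group means [21.40, 19.86, 25.50], grand mean 22.500
SSB = Σnᵢ(x̄ᵢ−x̄)² = 126.943; SSW = ΣΣ(x−x̄ᵢ)² = 368.057
MSB = 126.943/2 = 63.4714; MSW = 368.057/17 = 21.6504
F = MSB/MSW = 2.9316
df = (2, 17)
p-value (upper-tail) = 0.08056
At α=0.01: p ≥ α → fail to reject H₀

reject H₀: no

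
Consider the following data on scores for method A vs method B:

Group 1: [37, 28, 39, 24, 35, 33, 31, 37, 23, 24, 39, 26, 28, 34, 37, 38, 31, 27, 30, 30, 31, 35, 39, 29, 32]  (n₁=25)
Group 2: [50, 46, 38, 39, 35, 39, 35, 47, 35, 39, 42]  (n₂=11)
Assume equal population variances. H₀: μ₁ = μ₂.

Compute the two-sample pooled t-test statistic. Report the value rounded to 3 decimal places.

test statistic = -4.681

x̄₁=31.880, s₁=5.011, n₁=25
x̄₂=40.455, s₂=5.184, n₂=11
s_p² = [24·5.011² + 10·5.184²]/34 = 25.6284
SE = √(s_p²·(1/25+1/11)) = 1.8317
t = (31.880−40.455)/1.8317 = -4.6813
df = 34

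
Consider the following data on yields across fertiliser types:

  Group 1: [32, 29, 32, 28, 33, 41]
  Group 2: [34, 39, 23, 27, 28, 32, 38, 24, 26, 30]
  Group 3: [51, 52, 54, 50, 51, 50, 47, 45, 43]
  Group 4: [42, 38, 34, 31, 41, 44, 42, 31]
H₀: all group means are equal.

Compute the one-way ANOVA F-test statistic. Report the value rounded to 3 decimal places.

Group means [32.50, 30.10, 49.22, 37.88], grand mean 37.636
SSB = Σnᵢ(x̄ᵢ−x̄)² = 1934.806; SSW = ΣΣ(x−x̄ᵢ)² = 674.831
MSB = 1934.806/3 = 644.9353; MSW = 674.831/29 = 23.2700
F = MSB/MSW = 27.7153
df = (3, 29)

test statistic = 27.715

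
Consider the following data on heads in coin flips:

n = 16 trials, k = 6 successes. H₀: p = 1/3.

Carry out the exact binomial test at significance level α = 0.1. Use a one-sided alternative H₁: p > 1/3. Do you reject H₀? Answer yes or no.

Exact binomial: n=16, k=6, p₀=1/3=0.3333
P(X≥6) from Σ C(n,i)·p₀^i·(1−p₀)^(n−i)
p-value (one-sided, H₁ greater) = 0.45306
At α=0.1: p ≥ α → fail to reject H₀

reject H₀: no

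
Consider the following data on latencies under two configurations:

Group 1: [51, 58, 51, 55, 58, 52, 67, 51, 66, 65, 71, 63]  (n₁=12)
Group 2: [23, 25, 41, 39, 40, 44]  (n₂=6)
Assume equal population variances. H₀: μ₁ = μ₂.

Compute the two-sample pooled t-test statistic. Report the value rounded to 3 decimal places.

test statistic = 6.081

x̄₁=59.000, s₁=7.186, n₁=12
x̄₂=35.333, s₂=8.959, n₂=6
s_p² = [11·7.186² + 5·8.959²]/16 = 60.5833
SE = √(s_p²·(1/12+1/6)) = 3.8918
t = (59.000−35.333)/3.8918 = 6.0812
df = 16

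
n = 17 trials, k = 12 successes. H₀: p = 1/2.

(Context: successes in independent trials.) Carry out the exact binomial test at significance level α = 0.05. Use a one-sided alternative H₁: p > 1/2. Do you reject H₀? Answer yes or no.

Exact binomial: n=17, k=12, p₀=1/2=0.5000
P(X≥12) from Σ C(n,i)·p₀^i·(1−p₀)^(n−i)
p-value (one-sided, H₁ greater) = 0.07173
At α=0.05: p ≥ α → fail to reject H₀

reject H₀: no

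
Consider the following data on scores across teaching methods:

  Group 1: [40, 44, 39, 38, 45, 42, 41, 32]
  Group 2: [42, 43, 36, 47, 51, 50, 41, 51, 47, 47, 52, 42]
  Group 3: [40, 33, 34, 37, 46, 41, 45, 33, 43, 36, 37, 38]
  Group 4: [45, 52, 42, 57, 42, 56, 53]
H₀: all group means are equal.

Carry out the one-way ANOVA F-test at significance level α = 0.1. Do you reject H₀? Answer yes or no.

Group means [40.12, 45.75, 38.58, 49.57], grand mean 43.077
SSB = Σnᵢ(x̄ᵢ−x̄)² = 693.013; SSW = ΣΣ(x−x̄ᵢ)² = 853.756
MSB = 693.013/3 = 231.0044; MSW = 853.756/35 = 24.3930
F = MSB/MSW = 9.4701
df = (3, 35)
p-value (upper-tail) = 0.00010
At α=0.1: p < α → reject H₀

reject H₀: yes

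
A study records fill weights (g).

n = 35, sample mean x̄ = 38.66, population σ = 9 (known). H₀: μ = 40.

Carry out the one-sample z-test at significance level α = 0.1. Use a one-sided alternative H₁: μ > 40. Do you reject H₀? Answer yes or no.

SE = σ/√n = 9/√35 = 1.5213
z = (x̄−μ₀)/SE = (38.66−40)/1.5213 = -0.8808
p-value (one-sided, H₁ greater) = 0.81080
At α=0.1: p ≥ α → fail to reject H₀

reject H₀: no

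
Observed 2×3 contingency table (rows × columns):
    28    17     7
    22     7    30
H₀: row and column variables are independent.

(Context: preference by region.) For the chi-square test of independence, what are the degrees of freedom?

degrees of freedom = 2

df = (r−1)(c−1) = (2−1)·(3−1) = 2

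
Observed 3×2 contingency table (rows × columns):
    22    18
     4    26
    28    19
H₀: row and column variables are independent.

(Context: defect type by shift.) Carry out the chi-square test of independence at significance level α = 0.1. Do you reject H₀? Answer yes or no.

Row totals [40, 30, 47], col totals [54, 63], n=117
χ² = (22−18.46)²/18.46 + (18−21.54)²/21.54 + (4−13.85)²/13.85 + (26−16.15)²/16.15 + (28−21.69)²/21.69 + (19−25.31)²/25.31 = 17.6690
df = 2
p-value (upper-tail) = 0.00015
At α=0.1: p < α → reject H₀

reject H₀: yes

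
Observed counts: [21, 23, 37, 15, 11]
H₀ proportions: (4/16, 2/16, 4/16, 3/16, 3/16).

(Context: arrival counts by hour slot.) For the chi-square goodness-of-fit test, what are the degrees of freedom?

df = k − 1 = 5 − 1 = 4

degrees of freedom = 4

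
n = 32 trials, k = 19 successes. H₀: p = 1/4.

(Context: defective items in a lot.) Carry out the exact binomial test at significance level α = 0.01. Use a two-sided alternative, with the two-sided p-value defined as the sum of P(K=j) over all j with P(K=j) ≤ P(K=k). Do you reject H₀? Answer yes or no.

reject H₀: yes

Exact binomial: n=32, k=19, p₀=1/4=0.2500
P(X=j) = C(n,j)·p₀^j·(1−p₀)^(n−j); p = Σ P(X=j) over j with P(X=j) ≤ P(X=19)
p-value (two-sided) = 0.00004
At α=0.01: p < α → reject H₀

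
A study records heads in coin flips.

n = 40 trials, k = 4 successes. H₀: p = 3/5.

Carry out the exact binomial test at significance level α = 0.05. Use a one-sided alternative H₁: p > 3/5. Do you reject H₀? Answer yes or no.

Exact binomial: n=40, k=4, p₀=3/5=0.6000
P(X≥4) from Σ C(n,i)·p₀^i·(1−p₀)^(n−i)
p-value (one-sided, H₁ greater) = 1.00000
At α=0.05: p ≥ α → fail to reject H₀

reject H₀: no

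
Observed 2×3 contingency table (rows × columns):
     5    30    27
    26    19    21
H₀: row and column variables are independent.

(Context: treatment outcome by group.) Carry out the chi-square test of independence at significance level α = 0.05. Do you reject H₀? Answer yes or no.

Row totals [62, 66], col totals [31, 49, 48], n=128
χ² = (5−15.02)²/15.02 + (30−23.73)²/23.73 + (27−23.25)²/23.25 + (26−15.98)²/15.98 + (19−25.27)²/25.27 + (21−24.75)²/24.75 = 17.3371
df = 2
p-value (upper-tail) = 0.00017
At α=0.05: p < α → reject H₀

reject H₀: yes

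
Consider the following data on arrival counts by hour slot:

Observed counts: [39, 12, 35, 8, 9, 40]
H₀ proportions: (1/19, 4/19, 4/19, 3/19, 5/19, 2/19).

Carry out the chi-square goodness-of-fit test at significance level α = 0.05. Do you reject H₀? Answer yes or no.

n = 143; E_i = n·p_i = [7.53, 30.11, 30.11, 22.58, 37.63, 15.05]
χ² = (39−7.53)²/7.53 + (12−30.11)²/30.11 + (35−30.11)²/30.11 + (8−22.58)²/22.58 + (9−37.63)²/37.63 + (40−15.05)²/15.05 = 215.8453
df = 5
p-value (upper-tail) = 0.00000
At α=0.05: p < α → reject H₀

reject H₀: yes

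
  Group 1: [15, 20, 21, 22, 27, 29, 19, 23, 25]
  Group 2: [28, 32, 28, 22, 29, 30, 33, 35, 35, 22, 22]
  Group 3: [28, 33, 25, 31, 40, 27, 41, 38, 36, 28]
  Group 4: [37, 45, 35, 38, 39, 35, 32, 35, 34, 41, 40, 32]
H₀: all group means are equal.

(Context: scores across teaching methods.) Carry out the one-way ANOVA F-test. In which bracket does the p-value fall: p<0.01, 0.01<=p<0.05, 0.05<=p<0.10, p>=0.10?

p-value bracket: p<0.01

Group means [22.33, 28.73, 32.70, 36.92], grand mean 30.643
SSB = Σnᵢ(x̄ᵢ−x̄)² = 1176.444; SSW = ΣΣ(x−x̄ᵢ)² = 857.198
MSB = 1176.444/3 = 392.1481; MSW = 857.198/38 = 22.5579
F = MSB/MSW = 17.3841
df = (3, 38)
p-value (upper-tail) = 0.00000
→ bracket: p<0.01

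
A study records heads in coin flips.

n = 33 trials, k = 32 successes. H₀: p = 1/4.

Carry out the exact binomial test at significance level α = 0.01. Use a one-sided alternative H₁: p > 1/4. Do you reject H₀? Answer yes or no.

Exact binomial: n=33, k=32, p₀=1/4=0.2500
P(X≥32) from Σ C(n,i)·p₀^i·(1−p₀)^(n−i)
p-value (one-sided, H₁ greater) = 0.00000
At α=0.01: p < α → reject H₀

reject H₀: yes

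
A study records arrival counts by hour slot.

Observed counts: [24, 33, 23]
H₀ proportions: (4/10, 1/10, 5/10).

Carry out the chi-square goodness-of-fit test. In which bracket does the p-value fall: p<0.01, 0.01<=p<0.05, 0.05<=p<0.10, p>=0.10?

n = 80; E_i = n·p_i = [32.00, 8.00, 40.00]
χ² = (24−32.00)²/32.00 + (33−8.00)²/8.00 + (23−40.00)²/40.00 = 87.3500
df = 2
p-value (upper-tail) = 0.00000
→ bracket: p<0.01

p-value bracket: p<0.01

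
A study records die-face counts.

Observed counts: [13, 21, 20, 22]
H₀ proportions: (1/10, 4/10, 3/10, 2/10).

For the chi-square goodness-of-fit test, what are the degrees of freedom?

df = k − 1 = 4 − 1 = 3

degrees of freedom = 3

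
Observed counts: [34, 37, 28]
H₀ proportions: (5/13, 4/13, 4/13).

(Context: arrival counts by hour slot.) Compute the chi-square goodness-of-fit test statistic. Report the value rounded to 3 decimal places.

n = 99; E_i = n·p_i = [38.08, 30.46, 30.46]
χ² = (34−38.08)²/38.08 + (37−30.46)²/30.46 + (28−30.46)²/30.46 = 2.0389
df = 2

test statistic = 2.039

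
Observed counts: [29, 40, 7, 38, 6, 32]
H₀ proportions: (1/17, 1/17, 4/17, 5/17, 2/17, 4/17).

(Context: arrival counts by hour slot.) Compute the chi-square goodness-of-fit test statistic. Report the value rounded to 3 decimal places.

test statistic = 185.321

n = 152; E_i = n·p_i = [8.94, 8.94, 35.76, 44.71, 17.88, 35.76]
χ² = (29−8.94)²/8.94 + (40−8.94)²/8.94 + (7−35.76)²/35.76 + (38−44.71)²/44.71 + (6−17.88)²/17.88 + (32−35.76)²/35.76 = 185.3214
df = 5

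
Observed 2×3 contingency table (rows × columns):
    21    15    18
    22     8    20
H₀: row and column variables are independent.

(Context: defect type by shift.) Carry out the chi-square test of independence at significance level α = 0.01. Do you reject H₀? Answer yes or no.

Row totals [54, 50], col totals [43, 23, 38], n=104
χ² = (21−22.33)²/22.33 + (15−11.94)²/11.94 + (18−19.73)²/19.73 + (22−20.67)²/20.67 + (8−11.06)²/11.06 + (20−18.27)²/18.27 = 2.1082
df = 2
p-value (upper-tail) = 0.34850
At α=0.01: p ≥ α → fail to reject H₀

reject H₀: no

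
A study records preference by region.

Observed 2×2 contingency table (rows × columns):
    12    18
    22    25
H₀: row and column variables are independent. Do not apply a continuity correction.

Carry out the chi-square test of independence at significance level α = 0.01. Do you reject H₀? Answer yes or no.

reject H₀: no

Row totals [30, 47], col totals [34, 43], n=77
χ² = (12−13.25)²/13.25 + (18−16.75)²/16.75 + (22−20.75)²/20.75 + (25−26.25)²/26.25 = 0.3442
df = 1
p-value (upper-tail) = 0.55739
At α=0.01: p ≥ α → fail to reject H₀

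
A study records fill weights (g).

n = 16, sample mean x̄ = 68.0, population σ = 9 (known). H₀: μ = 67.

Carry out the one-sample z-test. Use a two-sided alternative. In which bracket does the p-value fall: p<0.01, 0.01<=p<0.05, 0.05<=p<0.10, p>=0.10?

SE = σ/√n = 9/√16 = 2.2500
z = (x̄−μ₀)/SE = (68.0−67)/2.2500 = 0.4444
p-value (two-sided) = 0.65672
→ bracket: p>=0.10

p-value bracket: p>=0.10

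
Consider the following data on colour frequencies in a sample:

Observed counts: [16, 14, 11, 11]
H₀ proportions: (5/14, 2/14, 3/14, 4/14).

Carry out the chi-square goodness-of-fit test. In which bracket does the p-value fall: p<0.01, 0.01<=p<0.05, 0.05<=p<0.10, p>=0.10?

n = 52; E_i = n·p_i = [18.57, 7.43, 11.14, 14.86]
χ² = (16−18.57)²/18.57 + (14−7.43)²/7.43 + (11−11.14)²/11.14 + (11−14.86)²/14.86 = 7.1724
df = 3
p-value (upper-tail) = 0.06660
→ bracket: 0.05<=p<0.10

p-value bracket: 0.05<=p<0.10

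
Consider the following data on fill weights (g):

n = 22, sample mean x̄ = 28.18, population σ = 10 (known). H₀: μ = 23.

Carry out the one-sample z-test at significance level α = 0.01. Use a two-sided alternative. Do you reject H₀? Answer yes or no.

reject H₀: no

SE = σ/√n = 10/√22 = 2.1320
z = (x̄−μ₀)/SE = (28.18−23)/2.1320 = 2.4296
p-value (two-sided) = 0.01511
At α=0.01: p ≥ α → fail to reject H₀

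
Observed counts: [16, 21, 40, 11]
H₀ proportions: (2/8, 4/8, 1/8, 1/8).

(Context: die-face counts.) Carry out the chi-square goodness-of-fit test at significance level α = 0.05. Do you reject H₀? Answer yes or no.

n = 88; E_i = n·p_i = [22.00, 44.00, 11.00, 11.00]
χ² = (16−22.00)²/22.00 + (21−44.00)²/44.00 + (40−11.00)²/11.00 + (11−11.00)²/11.00 = 90.1136
df = 3
p-value (upper-tail) = 0.00000
At α=0.05: p < α → reject H₀

reject H₀: yes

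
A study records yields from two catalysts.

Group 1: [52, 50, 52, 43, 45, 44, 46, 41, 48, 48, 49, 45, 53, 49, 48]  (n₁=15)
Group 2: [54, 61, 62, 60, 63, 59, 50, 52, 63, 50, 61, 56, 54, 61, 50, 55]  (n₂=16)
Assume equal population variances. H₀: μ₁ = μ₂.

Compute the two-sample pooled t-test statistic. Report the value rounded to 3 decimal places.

test statistic = -6.152

x̄₁=47.533, s₁=3.502, n₁=15
x̄₂=56.938, s₂=4.851, n₂=16
s_p² = [14·3.502² + 15·4.851²]/29 = 18.0921
SE = √(s_p²·(1/15+1/16)) = 1.5287
t = (47.533−56.938)/1.5287 = -6.1518
df = 29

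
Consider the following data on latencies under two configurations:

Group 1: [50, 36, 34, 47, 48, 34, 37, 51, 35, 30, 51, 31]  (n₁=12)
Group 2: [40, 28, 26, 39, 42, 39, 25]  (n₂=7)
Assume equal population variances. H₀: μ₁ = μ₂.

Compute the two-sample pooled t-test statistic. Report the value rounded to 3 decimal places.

x̄₁=40.333, s₁=8.294, n₁=12
x̄₂=34.143, s₂=7.426, n₂=7
s_p² = [11·8.294² + 6·7.426²]/17 = 63.9720
SE = √(s_p²·(1/12+1/7)) = 3.8039
t = (40.333−34.143)/3.8039 = 1.6274
df = 17

test statistic = 1.627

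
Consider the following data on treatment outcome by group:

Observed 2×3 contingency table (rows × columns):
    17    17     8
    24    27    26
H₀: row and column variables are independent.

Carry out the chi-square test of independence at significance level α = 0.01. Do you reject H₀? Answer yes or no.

reject H₀: no

Row totals [42, 77], col totals [41, 44, 34], n=119
χ² = (17−14.47)²/14.47 + (17−15.53)²/15.53 + (8−12.00)²/12.00 + (24−26.53)²/26.53 + (27−28.47)²/28.47 + (26−22.00)²/22.00 = 2.9591
df = 2
p-value (upper-tail) = 0.22774
At α=0.01: p ≥ α → fail to reject H₀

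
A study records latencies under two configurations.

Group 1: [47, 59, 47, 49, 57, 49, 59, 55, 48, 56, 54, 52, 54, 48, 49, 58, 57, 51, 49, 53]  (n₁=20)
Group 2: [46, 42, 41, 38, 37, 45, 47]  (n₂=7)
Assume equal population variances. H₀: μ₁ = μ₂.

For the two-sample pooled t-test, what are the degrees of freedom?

degrees of freedom = 25

df = n₁ + n₂ − 2 = 20 + 7 − 2 = 25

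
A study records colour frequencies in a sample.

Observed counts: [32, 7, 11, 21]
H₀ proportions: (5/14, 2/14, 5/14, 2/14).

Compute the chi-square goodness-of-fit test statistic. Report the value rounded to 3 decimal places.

n = 71; E_i = n·p_i = [25.36, 10.14, 25.36, 10.14]
χ² = (32−25.36)²/25.36 + (7−10.14)²/10.14 + (11−25.36)²/25.36 + (21−10.14)²/10.14 = 22.4648
df = 3

test statistic = 22.465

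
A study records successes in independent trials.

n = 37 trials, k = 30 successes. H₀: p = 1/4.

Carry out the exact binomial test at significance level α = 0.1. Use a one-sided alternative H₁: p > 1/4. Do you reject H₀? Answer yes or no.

reject H₀: yes

Exact binomial: n=37, k=30, p₀=1/4=0.2500
P(X≥30) from Σ C(n,i)·p₀^i·(1−p₀)^(n−i)
p-value (one-sided, H₁ greater) = 0.00000
At α=0.1: p < α → reject H₀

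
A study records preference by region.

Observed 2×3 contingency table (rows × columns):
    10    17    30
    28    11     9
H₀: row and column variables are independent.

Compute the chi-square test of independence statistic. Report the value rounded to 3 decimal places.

Row totals [57, 48], col totals [38, 28, 39], n=105
χ² = (10−20.63)²/20.63 + (17−15.20)²/15.20 + (30−21.17)²/21.17 + (28−17.37)²/17.37 + (11−12.80)²/12.80 + (9−17.83)²/17.83 = 20.4989
df = 2

test statistic = 20.499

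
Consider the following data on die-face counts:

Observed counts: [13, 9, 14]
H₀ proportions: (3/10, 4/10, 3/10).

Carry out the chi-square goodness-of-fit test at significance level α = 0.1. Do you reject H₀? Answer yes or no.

reject H₀: no

n = 36; E_i = n·p_i = [10.80, 14.40, 10.80]
χ² = (13−10.80)²/10.80 + (9−14.40)²/14.40 + (14−10.80)²/10.80 = 3.4213
df = 2
p-value (upper-tail) = 0.18075
At α=0.1: p ≥ α → fail to reject H₀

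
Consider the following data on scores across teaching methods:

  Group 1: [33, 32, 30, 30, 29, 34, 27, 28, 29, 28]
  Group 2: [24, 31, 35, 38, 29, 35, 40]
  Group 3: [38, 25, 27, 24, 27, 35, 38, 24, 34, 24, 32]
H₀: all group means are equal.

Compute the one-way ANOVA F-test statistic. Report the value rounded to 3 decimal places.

test statistic = 1.245

Group means [30.00, 33.14, 29.82], grand mean 30.714
SSB = Σnᵢ(x̄ᵢ−x̄)² = 55.221; SSW = ΣΣ(x−x̄ᵢ)² = 554.494
MSB = 55.221/2 = 27.6104; MSW = 554.494/25 = 22.1797
F = MSB/MSW = 1.2448
df = (2, 25)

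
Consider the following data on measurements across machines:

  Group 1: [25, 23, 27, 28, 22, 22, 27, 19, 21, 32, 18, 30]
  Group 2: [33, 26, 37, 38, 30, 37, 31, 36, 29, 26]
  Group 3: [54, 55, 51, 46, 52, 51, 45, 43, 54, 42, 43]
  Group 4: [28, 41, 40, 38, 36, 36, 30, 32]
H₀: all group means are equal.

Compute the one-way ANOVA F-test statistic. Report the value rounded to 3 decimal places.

test statistic = 53.334

Group means [24.50, 32.30, 48.73, 35.12], grand mean 34.976
SSB = Σnᵢ(x̄ᵢ−x̄)² = 3468.819; SSW = ΣΣ(x−x̄ᵢ)² = 802.157
MSB = 3468.819/3 = 1156.2729; MSW = 802.157/37 = 21.6799
F = MSB/MSW = 53.3338
df = (3, 37)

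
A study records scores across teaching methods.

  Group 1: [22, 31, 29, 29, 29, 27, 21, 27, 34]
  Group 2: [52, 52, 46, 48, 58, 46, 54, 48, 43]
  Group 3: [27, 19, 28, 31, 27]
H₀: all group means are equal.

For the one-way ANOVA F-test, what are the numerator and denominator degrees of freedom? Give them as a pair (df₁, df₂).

degrees of freedom = [2, 20]

k = 3 groups, N = 23 total
df = (k−1, N−k) = (3−1, 23−3) = (2, 20)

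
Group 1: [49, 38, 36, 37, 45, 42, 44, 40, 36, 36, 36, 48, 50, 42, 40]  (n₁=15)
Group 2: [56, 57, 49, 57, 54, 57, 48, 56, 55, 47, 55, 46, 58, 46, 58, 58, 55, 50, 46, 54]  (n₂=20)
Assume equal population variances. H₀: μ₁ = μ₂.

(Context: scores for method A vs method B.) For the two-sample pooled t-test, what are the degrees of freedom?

df = n₁ + n₂ − 2 = 15 + 20 − 2 = 33

degrees of freedom = 33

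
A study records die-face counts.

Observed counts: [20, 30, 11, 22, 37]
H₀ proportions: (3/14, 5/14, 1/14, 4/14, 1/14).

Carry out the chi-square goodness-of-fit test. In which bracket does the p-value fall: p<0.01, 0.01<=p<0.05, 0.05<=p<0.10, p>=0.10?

p-value bracket: p<0.01

n = 120; E_i = n·p_i = [25.71, 42.86, 8.57, 34.29, 8.57]
χ² = (20−25.71)²/25.71 + (30−42.86)²/42.86 + (11−8.57)²/8.57 + (22−34.29)²/34.29 + (37−8.57)²/8.57 = 104.5056
df = 4
p-value (upper-tail) = 0.00000
→ bracket: p<0.01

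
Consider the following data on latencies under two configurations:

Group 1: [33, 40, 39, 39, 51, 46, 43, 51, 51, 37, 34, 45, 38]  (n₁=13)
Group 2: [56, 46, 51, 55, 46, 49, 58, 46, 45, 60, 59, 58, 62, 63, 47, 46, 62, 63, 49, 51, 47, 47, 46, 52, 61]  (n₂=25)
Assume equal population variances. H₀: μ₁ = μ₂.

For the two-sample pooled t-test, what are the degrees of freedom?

degrees of freedom = 36

df = n₁ + n₂ − 2 = 13 + 25 − 2 = 36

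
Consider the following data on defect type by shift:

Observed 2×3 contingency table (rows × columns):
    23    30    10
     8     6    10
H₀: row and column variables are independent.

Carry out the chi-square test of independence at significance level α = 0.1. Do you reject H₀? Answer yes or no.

Row totals [63, 24], col totals [31, 36, 20], n=87
χ² = (23−22.45)²/22.45 + (30−26.07)²/26.07 + (10−14.48)²/14.48 + (8−8.55)²/8.55 + (6−9.93)²/9.93 + (10−5.52)²/5.52 = 7.2277
df = 2
p-value (upper-tail) = 0.02695
At α=0.1: p < α → reject H₀

reject H₀: yes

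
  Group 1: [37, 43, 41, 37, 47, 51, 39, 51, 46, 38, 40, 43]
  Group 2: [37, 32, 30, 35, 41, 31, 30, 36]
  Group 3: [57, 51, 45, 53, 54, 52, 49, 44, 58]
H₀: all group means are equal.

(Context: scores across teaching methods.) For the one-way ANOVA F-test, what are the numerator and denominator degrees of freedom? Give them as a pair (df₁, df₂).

k = 3 groups, N = 29 total
df = (k−1, N−k) = (3−1, 29−3) = (2, 26)

degrees of freedom = [2, 26]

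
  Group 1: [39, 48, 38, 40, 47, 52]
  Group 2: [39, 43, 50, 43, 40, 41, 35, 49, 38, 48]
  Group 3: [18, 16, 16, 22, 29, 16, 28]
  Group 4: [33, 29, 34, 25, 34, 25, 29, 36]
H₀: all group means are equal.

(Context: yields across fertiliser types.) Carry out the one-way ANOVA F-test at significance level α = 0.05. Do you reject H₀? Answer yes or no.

reject H₀: yes

Group means [44.00, 42.60, 20.71, 30.62], grand mean 34.839
SSB = Σnᵢ(x̄ᵢ−x̄)² = 2644.490; SSW = ΣΣ(x−x̄ᵢ)² = 715.704
MSB = 2644.490/3 = 881.4967; MSW = 715.704/27 = 26.5075
F = MSB/MSW = 33.2546
df = (3, 27)
p-value (upper-tail) = 0.00000
At α=0.05: p < α → reject H₀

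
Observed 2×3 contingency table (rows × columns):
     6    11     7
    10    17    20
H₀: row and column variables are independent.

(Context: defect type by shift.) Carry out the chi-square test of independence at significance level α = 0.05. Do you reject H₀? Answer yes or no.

reject H₀: no

Row totals [24, 47], col totals [16, 28, 27], n=71
χ² = (6−5.41)²/5.41 + (11−9.46)²/9.46 + (7−9.13)²/9.13 + (10−10.59)²/10.59 + (17−18.54)²/18.54 + (20−17.87)²/17.87 = 1.2226
df = 2
p-value (upper-tail) = 0.54265
At α=0.05: p ≥ α → fail to reject H₀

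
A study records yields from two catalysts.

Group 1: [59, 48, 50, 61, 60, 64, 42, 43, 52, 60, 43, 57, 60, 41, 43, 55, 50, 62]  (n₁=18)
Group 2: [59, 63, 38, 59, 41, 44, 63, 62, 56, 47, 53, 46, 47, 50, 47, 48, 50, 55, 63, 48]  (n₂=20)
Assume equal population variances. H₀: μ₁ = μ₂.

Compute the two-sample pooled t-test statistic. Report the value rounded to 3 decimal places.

test statistic = 0.326

x̄₁=52.778, s₁=7.960, n₁=18
x̄₂=51.950, s₂=7.674, n₂=20
s_p² = [17·7.960² + 19·7.674²]/36 = 61.0017
SE = √(s_p²·(1/18+1/20)) = 2.5375
t = (52.778−51.950)/2.5375 = 0.3262
df = 36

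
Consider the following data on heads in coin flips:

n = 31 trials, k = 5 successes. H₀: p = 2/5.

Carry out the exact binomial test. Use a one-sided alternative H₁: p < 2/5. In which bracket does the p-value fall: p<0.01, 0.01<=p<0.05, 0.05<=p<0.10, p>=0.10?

Exact binomial: n=31, k=5, p₀=2/5=0.4000
P(X≤5) from Σ C(n,i)·p₀^i·(1−p₀)^(n−i)
p-value (one-sided, H₁ less) = 0.00400
→ bracket: p<0.01

p-value bracket: p<0.01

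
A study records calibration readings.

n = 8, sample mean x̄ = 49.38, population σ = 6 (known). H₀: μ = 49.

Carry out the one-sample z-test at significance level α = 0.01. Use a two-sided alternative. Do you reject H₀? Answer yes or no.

SE = σ/√n = 6/√8 = 2.1213
z = (x̄−μ₀)/SE = (49.38−49)/2.1213 = 0.1791
p-value (two-sided) = 0.85783
At α=0.01: p ≥ α → fail to reject H₀

reject H₀: no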